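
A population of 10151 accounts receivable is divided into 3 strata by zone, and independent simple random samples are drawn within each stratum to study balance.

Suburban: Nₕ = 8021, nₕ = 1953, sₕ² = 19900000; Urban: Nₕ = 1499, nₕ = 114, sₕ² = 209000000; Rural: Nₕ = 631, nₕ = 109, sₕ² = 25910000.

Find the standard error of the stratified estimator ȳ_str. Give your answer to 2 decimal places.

Var(ȳ_str) = Σₕ Wₕ²(1 − fₕ)sₕ²/nₕ with Wₕ = Nₕ/N, N = 10151.
Suburban: Wₕ = 0.79016846; term = 0.79016846²·(1 − 0.24348585)·19900000/1953 = 4812.9047.
Urban: Wₕ = 0.14767018; term = 0.14767018²·(1 − 0.07605070)·209000000/114 = 36938.154.
Rural: Wₕ = 0.06216136; term = 0.06216136²·(1 − 0.17274168)·25910000/109 = 759.8417.
Sum = 42510.9.
SE = √(42510.9) = 206.18.

206.18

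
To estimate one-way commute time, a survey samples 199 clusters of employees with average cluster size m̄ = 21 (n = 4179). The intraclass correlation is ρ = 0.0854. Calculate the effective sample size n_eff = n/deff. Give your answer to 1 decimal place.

1543.2

deff = 1 + (21 − 1)·0.0854 = 1 + 1.708 = 2.708.
n_eff = 4179 / 2.708 = 1543.2.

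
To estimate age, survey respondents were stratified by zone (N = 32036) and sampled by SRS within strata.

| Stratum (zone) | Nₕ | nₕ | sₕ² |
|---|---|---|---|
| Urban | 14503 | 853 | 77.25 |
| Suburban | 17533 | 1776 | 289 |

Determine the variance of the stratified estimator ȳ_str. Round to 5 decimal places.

0.06127

Var(ȳ_str) = Σₕ Wₕ²(1 − fₕ)sₕ²/nₕ with Wₕ = Nₕ/N, N = 32036.
Urban: Wₕ = 0.45270945; term = 0.45270945²·(1 − 0.05881542)·77.25/853 = 0.017468813.
Suburban: Wₕ = 0.54729055; term = 0.54729055²·(1 − 0.10129470)·289/1776 = 0.043803426.
Sum = 0.061272239.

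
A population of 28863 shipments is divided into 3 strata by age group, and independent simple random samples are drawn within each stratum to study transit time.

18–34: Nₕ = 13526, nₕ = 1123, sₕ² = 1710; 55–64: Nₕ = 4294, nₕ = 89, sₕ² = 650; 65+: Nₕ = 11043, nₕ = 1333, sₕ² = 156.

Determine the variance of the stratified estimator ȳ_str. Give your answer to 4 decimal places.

0.4800

Var(ȳ_str) = Σₕ Wₕ²(1 − fₕ)sₕ²/nₕ with Wₕ = Nₕ/N, N = 28863.
18–34: Wₕ = 0.46862765; term = 0.46862765²·(1 − 0.08302528)·1710/1123 = 0.30664052.
55–64: Wₕ = 0.14877178; term = 0.14877178²·(1 − 0.02072660)·650/89 = 0.15829546.
65+: Wₕ = 0.38260056; term = 0.38260056²·(1 − 0.12070995)·156/1333 = 0.01506322.
Sum = 0.4799992.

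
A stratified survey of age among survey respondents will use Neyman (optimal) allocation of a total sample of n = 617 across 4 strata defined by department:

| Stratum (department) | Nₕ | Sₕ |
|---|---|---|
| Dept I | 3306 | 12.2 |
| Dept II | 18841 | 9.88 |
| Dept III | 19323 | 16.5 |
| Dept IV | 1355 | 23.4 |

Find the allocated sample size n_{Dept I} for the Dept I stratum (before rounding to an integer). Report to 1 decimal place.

Neyman allocation: nₕ = n·NₕSₕ / Σⱼ NⱼSⱼ.
Σ NⱼSⱼ = 3306·12.2 + 18841·9.88 + 19323·16.5 + 1355·23.4 = 577018.78.
n_{Dept I} = 617·3306·12.2 / 577018.78 = 43.1.

43.1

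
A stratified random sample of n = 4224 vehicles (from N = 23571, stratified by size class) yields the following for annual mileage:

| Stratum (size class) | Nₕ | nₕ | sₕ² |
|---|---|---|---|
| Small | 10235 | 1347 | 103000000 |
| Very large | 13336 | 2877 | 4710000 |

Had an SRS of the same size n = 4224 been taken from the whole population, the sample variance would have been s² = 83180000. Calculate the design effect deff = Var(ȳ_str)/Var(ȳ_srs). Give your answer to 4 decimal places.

Var(ȳ_str) = Σ Wₕ²(1−fₕ)sₕ²/nₕ with Wₕ = Nₕ/23571:
  Small: (10235/23571)²·(1−1347/10235)·103000000/1347 = 12520.034
  Very large: (13336/23571)²·(1−2877/13336)·4710000/2877 = 410.99901
  → Var(ȳ_str) = 12931.033.
Var(ȳ_srs) = (1 − 4224/23571)·83180000/4224 = 16163.322.
deff = 12931.033 / 16163.322 = 0.8000.

0.8000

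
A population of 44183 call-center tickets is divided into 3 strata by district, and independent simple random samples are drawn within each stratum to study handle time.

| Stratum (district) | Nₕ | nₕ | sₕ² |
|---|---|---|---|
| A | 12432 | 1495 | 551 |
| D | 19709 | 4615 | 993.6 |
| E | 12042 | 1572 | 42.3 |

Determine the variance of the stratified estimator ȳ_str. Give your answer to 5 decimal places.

Var(ȳ_str) = Σₕ Wₕ²(1 − fₕ)sₕ²/nₕ with Wₕ = Nₕ/N, N = 44183.
A: Wₕ = 0.28137519; term = 0.28137519²·(1 − 0.12025418)·551/1495 = 0.025670789.
D: Wₕ = 0.44607655; term = 0.44607655²·(1 − 0.23415698)·993.6/4615 = 0.032809409.
E: Wₕ = 0.27254827; term = 0.27254827²·(1 − 0.13054310)·42.3/1572 = 0.0017378918.
Sum = 0.06021809.

0.06022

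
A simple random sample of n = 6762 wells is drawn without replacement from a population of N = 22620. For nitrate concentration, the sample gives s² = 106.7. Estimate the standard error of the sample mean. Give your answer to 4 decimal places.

Under SRS without replacement, Var(ȳ) = (1 − f)·s²/n with f = n/N = 6762/22620 = 0.29893899.
Var(ȳ) = (1 − 0.29893899)·106.7/6762 = 0.70106101·0.015779355 = 0.011062291.
SE(ȳ) = √(0.011062291) = 0.1052.

0.1052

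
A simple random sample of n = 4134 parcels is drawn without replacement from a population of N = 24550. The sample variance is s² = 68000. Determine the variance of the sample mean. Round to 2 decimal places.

13.68

Under SRS without replacement, Var(ȳ) = (1 − f)·s²/n with f = n/N = 4134/24550 = 0.16839104.
Var(ȳ) = (1 − 0.16839104)·68000/4134 = 0.83160896·16.44896 = 13.679102.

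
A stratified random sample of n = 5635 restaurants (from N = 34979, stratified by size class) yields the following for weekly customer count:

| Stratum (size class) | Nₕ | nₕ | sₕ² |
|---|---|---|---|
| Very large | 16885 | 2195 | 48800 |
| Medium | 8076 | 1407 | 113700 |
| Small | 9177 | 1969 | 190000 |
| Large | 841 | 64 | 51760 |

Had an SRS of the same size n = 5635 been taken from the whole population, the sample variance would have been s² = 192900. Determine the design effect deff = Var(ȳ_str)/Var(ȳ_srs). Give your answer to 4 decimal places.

Var(ȳ_str) = Σ Wₕ²(1−fₕ)sₕ²/nₕ with Wₕ = Nₕ/34979:
  Very large: (16885/34979)²·(1−2195/16885)·48800/2195 = 4.5070604
  Medium: (8076/34979)²·(1−1407/8076)·113700/1407 = 3.5572027
  Small: (9177/34979)²·(1−1969/9177)·190000/1969 = 5.2168532
  Large: (841/34979)²·(1−64/841)·51760/64 = 0.43193314
  → Var(ȳ_str) = 13.713049.
Var(ȳ_srs) = (1 − 5635/34979)·192900/5635 = 28.717738.
deff = 13.713049 / 28.717738 = 0.4775.

0.4775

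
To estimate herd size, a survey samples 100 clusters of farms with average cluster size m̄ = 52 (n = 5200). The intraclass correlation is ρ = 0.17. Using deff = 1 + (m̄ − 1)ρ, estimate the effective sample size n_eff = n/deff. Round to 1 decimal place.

537.7

deff = 1 + (52 − 1)·0.17 = 1 + 8.67 = 9.67.
n_eff = 5200 / 9.67 = 537.7.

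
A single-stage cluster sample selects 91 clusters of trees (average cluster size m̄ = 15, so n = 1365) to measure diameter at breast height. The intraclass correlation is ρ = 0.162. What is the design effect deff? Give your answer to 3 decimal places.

3.268

deff = 1 + (15 − 1)·0.162 = 1 + 2.268 = 3.268.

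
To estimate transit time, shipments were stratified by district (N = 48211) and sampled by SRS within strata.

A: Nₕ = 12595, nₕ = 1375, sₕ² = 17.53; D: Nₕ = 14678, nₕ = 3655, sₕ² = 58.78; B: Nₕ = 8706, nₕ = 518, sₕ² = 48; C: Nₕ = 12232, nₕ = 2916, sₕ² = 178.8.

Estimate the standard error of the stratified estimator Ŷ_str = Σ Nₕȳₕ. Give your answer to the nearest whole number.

4242

Var(Ŷ_str) = Σₕ Nₕ²(1 − fₕ)sₕ²/nₕ.
A: 12595²·(1 − 1375/12595)·17.53/1375 = 1.8016493 × 10^6.
D: 14678²·(1 − 3655/14678)·58.78/3655 = 2.6020096 × 10^6.
B: 8706²·(1 − 518/8706)·48/518 = 6.6055346 × 10^6.
C: 12232²·(1 − 2916/12232)·178.8/2916 = 6.9872607 × 10^6.
Sum = 1.7996454 × 10^7.
SE = √(1.7996454 × 10^7) = 4242.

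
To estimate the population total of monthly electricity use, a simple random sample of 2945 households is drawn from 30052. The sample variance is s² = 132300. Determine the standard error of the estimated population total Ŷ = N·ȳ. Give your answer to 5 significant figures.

Var(Ŷ) = N²·Var(ȳ) = N²·(1 − n/N)·s²/n.
f = 2945/30052 = 0.09799681; Var(ȳ) = 0.90200319·132300/2945 = 40.52123.
Var(Ŷ) = 30052² · 40.52123 = 3.6595643 × 10^10.
SE(Ŷ) = √(3.6595643 × 10^10) = 191300.

191300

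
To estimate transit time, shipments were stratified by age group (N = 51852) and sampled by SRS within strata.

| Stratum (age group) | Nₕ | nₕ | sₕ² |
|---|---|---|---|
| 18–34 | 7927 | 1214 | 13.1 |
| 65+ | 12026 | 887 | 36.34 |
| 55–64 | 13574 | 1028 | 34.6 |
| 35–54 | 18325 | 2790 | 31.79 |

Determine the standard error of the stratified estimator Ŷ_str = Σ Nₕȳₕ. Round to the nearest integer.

Var(Ŷ_str) = Σₕ Nₕ²(1 − fₕ)sₕ²/nₕ.
18–34: 7927²·(1 − 1214/7927)·13.1/1214 = 574219.73.
65+: 12026²·(1 − 887/12026)·36.34/887 = 5.4881845 × 10^6.
55–64: 13574²·(1 − 1028/13574)·34.6/1028 = 5.7318671 × 10^6.
35–54: 18325²·(1 − 2790/18325)·31.79/2790 = 3.2437066 × 10^6.
Sum = 1.5037978 × 10^7.
SE = √(1.5037978 × 10^7) = 3878.

3878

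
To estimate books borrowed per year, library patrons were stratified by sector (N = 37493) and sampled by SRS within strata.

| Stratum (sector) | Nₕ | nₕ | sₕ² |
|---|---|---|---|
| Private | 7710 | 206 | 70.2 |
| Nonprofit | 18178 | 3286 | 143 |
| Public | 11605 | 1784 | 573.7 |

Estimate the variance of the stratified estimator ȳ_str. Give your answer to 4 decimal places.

0.0485

Var(ȳ_str) = Σₕ Wₕ²(1 − fₕ)sₕ²/nₕ with Wₕ = Nₕ/N, N = 37493.
Private: Wₕ = 0.20563839; term = 0.20563839²·(1 − 0.02671855)·70.2/206 = 0.014025447.
Nonprofit: Wₕ = 0.48483717; term = 0.48483717²·(1 − 0.18076796)·143/3286 = 0.0083804477.
Public: Wₕ = 0.30952444; term = 0.30952444²·(1 − 0.15372684)·573.7/1784 = 0.026072968.
Sum = 0.048478863.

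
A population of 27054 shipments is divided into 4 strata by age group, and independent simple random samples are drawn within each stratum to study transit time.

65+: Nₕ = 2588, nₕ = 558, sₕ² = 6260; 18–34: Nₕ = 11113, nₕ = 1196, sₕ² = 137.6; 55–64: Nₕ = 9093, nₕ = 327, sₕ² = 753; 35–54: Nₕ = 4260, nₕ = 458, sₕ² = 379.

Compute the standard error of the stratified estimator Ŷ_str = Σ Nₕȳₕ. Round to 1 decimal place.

16388.2

Var(Ŷ_str) = Σₕ Nₕ²(1 − fₕ)sₕ²/nₕ.
65+: 2588²·(1 − 558/2588)·6260/558 = 5.8938685 × 10^7.
18–34: 11113²·(1 − 1196/11113)·137.6/1196 = 1.2679405 × 10^7.
55–64: 9093²·(1 − 327/9093)·753/327 = 1.8355063 × 10^8.
35–54: 4260²·(1 − 458/4260)·379/458 = 1.3402797 × 10^7.
Sum = 2.6857152 × 10^8.
SE = √(2.6857152 × 10^8) = 16388.2.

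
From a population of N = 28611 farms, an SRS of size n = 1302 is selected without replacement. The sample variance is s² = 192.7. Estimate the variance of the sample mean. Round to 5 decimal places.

0.14127

Under SRS without replacement, Var(ȳ) = (1 − f)·s²/n with f = n/N = 1302/28611 = 0.04550697.
Var(ȳ) = (1 − 0.04550697)·192.7/1302 = 0.95449303·0.14800307 = 0.1412679.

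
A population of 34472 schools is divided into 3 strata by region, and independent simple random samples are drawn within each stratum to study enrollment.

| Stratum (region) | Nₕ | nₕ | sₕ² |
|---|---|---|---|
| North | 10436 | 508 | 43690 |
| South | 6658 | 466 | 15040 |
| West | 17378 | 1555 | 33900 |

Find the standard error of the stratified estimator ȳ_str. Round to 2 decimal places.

3.70

Var(ȳ_str) = Σₕ Wₕ²(1 − fₕ)sₕ²/nₕ with Wₕ = Nₕ/N, N = 34472.
North: Wₕ = 0.30273845; term = 0.30273845²·(1 − 0.04867765)·43690/508 = 7.4986176.
South: Wₕ = 0.19314226; term = 0.19314226²·(1 − 0.06999099)·15040/466 = 1.1197052.
West: Wₕ = 0.50411929; term = 0.50411929²·(1 − 0.08948095)·33900/1555 = 5.0445794.
Sum = 13.662902.
SE = √(13.662902) = 3.70.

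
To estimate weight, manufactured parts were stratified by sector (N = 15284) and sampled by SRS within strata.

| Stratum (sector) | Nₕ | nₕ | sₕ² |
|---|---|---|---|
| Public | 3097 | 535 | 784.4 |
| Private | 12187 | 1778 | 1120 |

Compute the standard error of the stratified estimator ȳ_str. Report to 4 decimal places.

Var(ȳ_str) = Σₕ Wₕ²(1 − fₕ)sₕ²/nₕ with Wₕ = Nₕ/N, N = 15284.
Public: Wₕ = 0.20263020; term = 0.20263020²·(1 − 0.17274782)·784.4/535 = 0.049800084.
Private: Wₕ = 0.79736980; term = 0.79736980²·(1 − 0.14589316)·1120/1778 = 0.34207239.
Sum = 0.39187247.
SE = √(0.39187247) = 0.6260.

0.6260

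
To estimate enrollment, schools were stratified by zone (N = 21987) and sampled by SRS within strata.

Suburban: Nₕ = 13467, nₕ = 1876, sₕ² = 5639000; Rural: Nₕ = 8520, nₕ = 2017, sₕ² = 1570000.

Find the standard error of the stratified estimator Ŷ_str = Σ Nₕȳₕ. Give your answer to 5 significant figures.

Var(Ŷ_str) = Σₕ Nₕ²(1 − fₕ)sₕ²/nₕ.
Suburban: 13467²·(1 − 1876/13467)·5639000/1876 = 4.6920327 × 10^11.
Rural: 8520²·(1 − 2017/8520)·1570000/2017 = 4.3126787 × 10^10.
Sum = 5.1233006 × 10^11.
SE = √(5.1233006 × 10^11) = 715770.

715770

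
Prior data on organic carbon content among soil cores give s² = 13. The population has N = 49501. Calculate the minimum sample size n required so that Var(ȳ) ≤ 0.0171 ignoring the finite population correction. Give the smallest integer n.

Without fpc, n₀ = s²/D = 13/0.0171 = 760.2339.
Rounding up, n = 761.

761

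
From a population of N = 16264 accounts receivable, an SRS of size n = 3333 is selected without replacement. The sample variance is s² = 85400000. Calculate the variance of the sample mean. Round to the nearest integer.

20372

Under SRS without replacement, Var(ȳ) = (1 − f)·s²/n with f = n/N = 3333/16264 = 0.20493114.
Var(ȳ) = (1 − 0.20493114)·85400000/3333 = 0.79506886·25622.562 = 20371.701.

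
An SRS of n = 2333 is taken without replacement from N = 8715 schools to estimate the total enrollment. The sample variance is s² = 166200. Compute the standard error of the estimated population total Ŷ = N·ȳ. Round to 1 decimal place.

62946.3

Var(Ŷ) = N²·Var(ȳ) = N²·(1 − n/N)·s²/n.
f = 2333/8715 = 0.26769937; Var(ȳ) = 0.73230063·166200/2333 = 52.16818.
Var(Ŷ) = 8715² · 52.16818 = 3.9622372 × 10^9.
SE(Ŷ) = √(3.9622372 × 10^9) = 62946.3.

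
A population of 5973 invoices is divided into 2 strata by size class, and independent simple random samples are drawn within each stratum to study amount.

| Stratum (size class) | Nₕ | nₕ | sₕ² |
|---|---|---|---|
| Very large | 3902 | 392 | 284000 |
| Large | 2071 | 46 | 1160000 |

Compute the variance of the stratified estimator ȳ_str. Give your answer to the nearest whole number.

3242

Var(ȳ_str) = Σₕ Wₕ²(1 − fₕ)sₕ²/nₕ with Wₕ = Nₕ/N, N = 5973.
Very large: Wₕ = 0.65327306; term = 0.65327306²·(1 − 0.10046130)·284000/392 = 278.12602.
Large: Wₕ = 0.34672694; term = 0.34672694²·(1 − 0.02221149)·1160000/46 = 2964.287.
Sum = 3242.413.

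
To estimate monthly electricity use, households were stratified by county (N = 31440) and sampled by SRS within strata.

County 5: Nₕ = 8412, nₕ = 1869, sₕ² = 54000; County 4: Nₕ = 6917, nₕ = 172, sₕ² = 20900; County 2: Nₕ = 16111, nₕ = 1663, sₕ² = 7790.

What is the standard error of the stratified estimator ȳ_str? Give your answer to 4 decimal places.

2.9064

Var(ȳ_str) = Σₕ Wₕ²(1 − fₕ)sₕ²/nₕ with Wₕ = Nₕ/N, N = 31440.
County 5: Wₕ = 0.26755725; term = 0.26755725²·(1 − 0.22218260)·54000/1869 = 1.608776.
County 4: Wₕ = 0.22000636; term = 0.22000636²·(1 − 0.02486627)·20900/172 = 5.7352519.
County 2: Wₕ = 0.51243639; term = 0.51243639²·(1 − 0.10322140)·7790/1663 = 1.1030885.
Sum = 8.4471164.
SE = √(8.4471164) = 2.9064.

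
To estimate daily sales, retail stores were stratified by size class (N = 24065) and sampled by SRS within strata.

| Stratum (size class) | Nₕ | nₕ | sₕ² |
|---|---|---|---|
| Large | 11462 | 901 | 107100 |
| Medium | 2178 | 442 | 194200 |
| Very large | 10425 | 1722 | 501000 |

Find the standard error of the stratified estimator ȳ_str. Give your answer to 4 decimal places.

8.5613

Var(ȳ_str) = Σₕ Wₕ²(1 − fₕ)sₕ²/nₕ with Wₕ = Nₕ/N, N = 24065.
Large: Wₕ = 0.47629337; term = 0.47629337²·(1 − 0.07860757)·107100/901 = 24.846109.
Medium: Wₕ = 0.09050488; term = 0.09050488²·(1 − 0.20293848)·194200/442 = 2.8685526.
Very large: Wₕ = 0.43320175; term = 0.43320175²·(1 − 0.16517986)·501000/1722 = 45.580375.
Sum = 73.295037.
SE = √(73.295037) = 8.5613.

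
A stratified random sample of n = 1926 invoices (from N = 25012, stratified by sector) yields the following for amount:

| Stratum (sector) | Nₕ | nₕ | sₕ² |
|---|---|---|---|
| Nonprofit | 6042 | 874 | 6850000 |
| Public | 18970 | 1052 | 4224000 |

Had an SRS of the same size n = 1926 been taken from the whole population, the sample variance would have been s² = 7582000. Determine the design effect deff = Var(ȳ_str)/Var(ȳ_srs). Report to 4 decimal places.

0.7081

Var(ȳ_str) = Σ Wₕ²(1−fₕ)sₕ²/nₕ with Wₕ = Nₕ/25012:
  Nonprofit: (6042/25012)²·(1−874/6042)·6850000/874 = 391.188
  Public: (18970/25012)²·(1−1052/18970)·4224000/1052 = 2181.5652
  → Var(ȳ_str) = 2572.7532.
Var(ȳ_srs) = (1 − 1926/25012)·7582000/1926 = 3633.5218.
deff = 2572.7532 / 3633.5218 = 0.7081.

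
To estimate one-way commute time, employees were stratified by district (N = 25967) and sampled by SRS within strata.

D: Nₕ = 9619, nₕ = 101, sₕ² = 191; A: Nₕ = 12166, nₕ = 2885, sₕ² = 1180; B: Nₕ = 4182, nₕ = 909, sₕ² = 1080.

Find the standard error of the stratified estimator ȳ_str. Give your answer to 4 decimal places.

Var(ȳ_str) = Σₕ Wₕ²(1 − fₕ)sₕ²/nₕ with Wₕ = Nₕ/N, N = 25967.
D: Wₕ = 0.37043170; term = 0.37043170²·(1 − 0.01050005)·191/101 = 0.25676987.
A: Wₕ = 0.46851773; term = 0.46851773²·(1 − 0.23713628)·1180/2885 = 0.06849127.
B: Wₕ = 0.16105056; term = 0.16105056²·(1 − 0.21736011)·1080/909 = 0.024118281.
Sum = 0.34937942.
SE = √(0.34937942) = 0.5911.

0.5911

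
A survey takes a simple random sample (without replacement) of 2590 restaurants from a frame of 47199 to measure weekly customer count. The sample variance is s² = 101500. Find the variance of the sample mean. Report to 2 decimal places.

37.04

Under SRS without replacement, Var(ȳ) = (1 − f)·s²/n with f = n/N = 2590/47199 = 0.05487404.
Var(ȳ) = (1 − 0.05487404)·101500/2590 = 0.94512596·39.189189 = 37.03872.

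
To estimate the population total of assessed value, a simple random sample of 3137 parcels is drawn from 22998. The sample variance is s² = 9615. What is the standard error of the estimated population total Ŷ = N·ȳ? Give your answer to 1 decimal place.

37416.5

Var(Ŷ) = N²·Var(ȳ) = N²·(1 − n/N)·s²/n.
f = 3137/22998 = 0.13640317; Var(ȳ) = 0.86359683·9615/3137 = 2.6469505.
Var(Ŷ) = 22998² · 2.6469505 = 1.3999933 × 10^9.
SE(Ŷ) = √(1.3999933 × 10^9) = 37416.5.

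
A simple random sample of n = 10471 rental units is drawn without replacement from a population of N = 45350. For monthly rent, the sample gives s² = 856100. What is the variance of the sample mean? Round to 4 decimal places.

62.8815

Under SRS without replacement, Var(ȳ) = (1 − f)·s²/n with f = n/N = 10471/45350 = 0.23089305.
Var(ȳ) = (1 − 0.23089305)·856100/10471 = 0.76910695·81.759144 = 62.881526.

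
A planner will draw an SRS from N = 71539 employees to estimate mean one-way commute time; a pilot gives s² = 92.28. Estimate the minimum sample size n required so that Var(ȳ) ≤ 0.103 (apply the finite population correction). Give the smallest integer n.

885

Without fpc, n₀ = s²/D = 92.28/0.103 = 895.9223.
With fpc, (1 − n/N)·s²/n ≤ D requires n ≥ n₀/(1 + n₀/N) = 895.9223/(1 + 895.9223/71539) = 884.8409.
Rounding up, n = 885.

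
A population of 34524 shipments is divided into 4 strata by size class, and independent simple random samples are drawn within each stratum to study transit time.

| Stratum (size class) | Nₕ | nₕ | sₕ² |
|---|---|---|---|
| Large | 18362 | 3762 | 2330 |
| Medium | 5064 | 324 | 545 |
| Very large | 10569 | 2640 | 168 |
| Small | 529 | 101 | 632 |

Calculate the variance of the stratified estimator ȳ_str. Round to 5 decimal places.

Var(ȳ_str) = Σₕ Wₕ²(1 − fₕ)sₕ²/nₕ with Wₕ = Nₕ/N, N = 34524.
Large: Wₕ = 0.53186189; term = 0.53186189²·(1 − 0.20487964)·2330/3762 = 0.13930534.
Medium: Wₕ = 0.14668057; term = 0.14668057²·(1 − 0.06398104)·545/324 = 0.033875157.
Very large: Wₕ = 0.30613486; term = 0.30613486²·(1 − 0.24978711)·168/2640 = 0.0044742006.
Small: Wₕ = 0.01532267; term = 0.01532267²·(1 − 0.19092628)·632/101 = 0.0011886471.
Sum = 0.17884334.

0.17884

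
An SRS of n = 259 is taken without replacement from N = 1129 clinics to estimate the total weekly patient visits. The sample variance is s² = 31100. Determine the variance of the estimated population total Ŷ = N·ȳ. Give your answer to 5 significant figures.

Var(Ŷ) = N²·Var(ȳ) = N²·(1 − n/N)·s²/n.
f = 259/1129 = 0.22940655; Var(ȳ) = 0.77059345·31100/259 = 92.530719.
Var(Ŷ) = 1129² · 92.530719 = 1.1794345 × 10^8.

1.1794 × 10^8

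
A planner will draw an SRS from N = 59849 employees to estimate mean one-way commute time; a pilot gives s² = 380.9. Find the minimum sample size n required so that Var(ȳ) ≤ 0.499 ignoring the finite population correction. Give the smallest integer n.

764

Without fpc, n₀ = s²/D = 380.9/0.499 = 763.3267.
Rounding up, n = 764.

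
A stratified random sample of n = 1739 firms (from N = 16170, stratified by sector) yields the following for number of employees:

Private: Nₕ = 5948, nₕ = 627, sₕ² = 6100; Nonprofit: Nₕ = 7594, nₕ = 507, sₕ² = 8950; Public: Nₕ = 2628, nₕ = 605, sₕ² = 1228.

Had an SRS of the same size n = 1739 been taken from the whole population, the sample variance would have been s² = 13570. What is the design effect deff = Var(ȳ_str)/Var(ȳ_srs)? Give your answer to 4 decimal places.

Var(ȳ_str) = Σ Wₕ²(1−fₕ)sₕ²/nₕ with Wₕ = Nₕ/16170:
  Private: (5948/16170)²·(1−627/5948)·6100/627 = 1.1776235
  Nonprofit: (7594/16170)²·(1−507/7594)·8950/507 = 3.6335242
  Public: (2628/16170)²·(1−605/2628)·1228/605 = 0.041270924
  → Var(ȳ_str) = 4.8524186.
Var(ȳ_srs) = (1 − 1739/16170)·13570/1739 = 6.9641268.
deff = 4.8524186 / 6.9641268 = 0.6968.

0.6968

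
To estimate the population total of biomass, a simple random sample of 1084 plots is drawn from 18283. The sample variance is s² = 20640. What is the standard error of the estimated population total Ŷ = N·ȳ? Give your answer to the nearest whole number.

Var(Ŷ) = N²·Var(ȳ) = N²·(1 − n/N)·s²/n.
f = 1084/18283 = 0.05929005; Var(ȳ) = 0.94070995·20640/1084 = 17.911673.
Var(Ŷ) = 18283² · 17.911673 = 5.9873007 × 10^9.
SE(Ŷ) = √(5.9873007 × 10^9) = 77378.

77378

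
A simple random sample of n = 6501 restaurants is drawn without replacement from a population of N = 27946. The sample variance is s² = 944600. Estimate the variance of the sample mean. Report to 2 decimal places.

Under SRS without replacement, Var(ȳ) = (1 − f)·s²/n with f = n/N = 6501/27946 = 0.23262721.
Var(ȳ) = (1 − 0.23262721)·944600/6501 = 0.76737279·145.30072 = 111.49982.

111.50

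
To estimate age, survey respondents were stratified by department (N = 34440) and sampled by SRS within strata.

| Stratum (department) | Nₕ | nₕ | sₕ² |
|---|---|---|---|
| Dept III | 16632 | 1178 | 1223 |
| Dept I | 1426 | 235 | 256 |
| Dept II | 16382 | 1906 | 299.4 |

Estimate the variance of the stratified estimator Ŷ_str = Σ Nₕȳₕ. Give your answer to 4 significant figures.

Var(Ŷ_str) = Σₕ Nₕ²(1 − fₕ)sₕ²/nₕ.
Dept III: 16632²·(1 − 1178/16632)·1223/1178 = 2.668496 × 10^8.
Dept I: 1426²·(1 − 235/1426)·256/235 = 1.8501349 × 10^6.
Dept II: 16382²·(1 − 1906/16382)·299.4/1906 = 3.7251554 × 10^7.
Sum = 3.0595129 × 10^8.

3.060 × 10^8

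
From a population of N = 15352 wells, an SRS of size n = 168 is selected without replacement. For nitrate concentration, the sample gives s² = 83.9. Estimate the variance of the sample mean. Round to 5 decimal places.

Under SRS without replacement, Var(ȳ) = (1 − f)·s²/n with f = n/N = 168/15352 = 0.01094320.
Var(ȳ) = (1 − 0.01094320)·83.9/168 = 0.98905680·0.49940476 = 0.49393968.

0.49394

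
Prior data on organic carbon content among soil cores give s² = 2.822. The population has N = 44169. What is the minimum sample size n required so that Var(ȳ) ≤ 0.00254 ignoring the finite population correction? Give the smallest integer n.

1112

Without fpc, n₀ = s²/D = 2.822/0.00254 = 1111.0236.
Rounding up, n = 1112.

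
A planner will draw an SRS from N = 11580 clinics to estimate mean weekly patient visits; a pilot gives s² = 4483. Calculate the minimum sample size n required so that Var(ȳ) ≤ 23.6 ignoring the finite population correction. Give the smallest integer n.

Without fpc, n₀ = s²/D = 4483/23.6 = 189.9576.
Rounding up, n = 190.

190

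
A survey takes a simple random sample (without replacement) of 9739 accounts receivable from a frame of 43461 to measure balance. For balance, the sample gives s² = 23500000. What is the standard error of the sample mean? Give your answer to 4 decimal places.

Under SRS without replacement, Var(ȳ) = (1 − f)·s²/n with f = n/N = 9739/43461 = 0.22408596.
Var(ȳ) = (1 − 0.22408596)·23500000/9739 = 0.77591404·2412.9787 = 1872.2641.
SE(ȳ) = √(1872.2641) = 43.2697.

43.2697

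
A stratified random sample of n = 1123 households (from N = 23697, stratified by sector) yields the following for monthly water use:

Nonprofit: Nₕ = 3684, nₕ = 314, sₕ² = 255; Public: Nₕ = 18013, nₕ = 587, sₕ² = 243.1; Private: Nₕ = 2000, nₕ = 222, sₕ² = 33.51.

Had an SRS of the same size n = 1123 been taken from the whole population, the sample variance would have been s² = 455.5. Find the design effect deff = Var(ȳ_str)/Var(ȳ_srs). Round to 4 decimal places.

0.6481

Var(ȳ_str) = Σ Wₕ²(1−fₕ)sₕ²/nₕ with Wₕ = Nₕ/23697:
  Nonprofit: (3684/23697)²·(1−314/3684)·255/314 = 0.0179545
  Public: (18013/23697)²·(1−587/18013)·243.1/587 = 0.23149621
  Private: (2000/23697)²·(1−222/2000)·33.51/222 = 9.558648 × 10^-4
  → Var(ȳ_str) = 0.25040657.
Var(ȳ_srs) = (1 − 1123/23697)·455.5/1123 = 0.38638813.
deff = 0.25040657 / 0.38638813 = 0.6481.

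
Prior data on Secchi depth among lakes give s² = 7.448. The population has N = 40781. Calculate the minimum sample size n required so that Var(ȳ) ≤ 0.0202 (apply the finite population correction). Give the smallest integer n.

366

Without fpc, n₀ = s²/D = 7.448/0.0202 = 368.7129.
With fpc, (1 − n/N)·s²/n ≤ D requires n ≥ n₀/(1 + n₀/N) = 368.7129/(1 + 368.7129/40781) = 365.4091.
Rounding up, n = 366.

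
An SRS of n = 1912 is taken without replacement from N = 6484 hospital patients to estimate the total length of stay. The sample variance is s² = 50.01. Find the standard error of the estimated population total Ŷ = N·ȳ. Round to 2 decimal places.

Var(Ŷ) = N²·Var(ȳ) = N²·(1 − n/N)·s²/n.
f = 1912/6484 = 0.29487970; Var(ȳ) = 0.70512030·50.01/1912 = 0.018443026.
Var(Ŷ) = 6484² · 0.018443026 = 775386.42.
SE(Ŷ) = √(775386.42) = 880.56.

880.56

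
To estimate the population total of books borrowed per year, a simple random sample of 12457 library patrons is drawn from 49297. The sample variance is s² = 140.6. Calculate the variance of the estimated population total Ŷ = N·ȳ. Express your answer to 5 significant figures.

Var(Ŷ) = N²·Var(ȳ) = N²·(1 − n/N)·s²/n.
f = 12457/49297 = 0.25269286; Var(ȳ) = 0.74730714·140.6/12457 = 0.0084347262.
Var(Ŷ) = 49297² · 0.0084347262 = 2.0498023 × 10^7.

2.0498 × 10^7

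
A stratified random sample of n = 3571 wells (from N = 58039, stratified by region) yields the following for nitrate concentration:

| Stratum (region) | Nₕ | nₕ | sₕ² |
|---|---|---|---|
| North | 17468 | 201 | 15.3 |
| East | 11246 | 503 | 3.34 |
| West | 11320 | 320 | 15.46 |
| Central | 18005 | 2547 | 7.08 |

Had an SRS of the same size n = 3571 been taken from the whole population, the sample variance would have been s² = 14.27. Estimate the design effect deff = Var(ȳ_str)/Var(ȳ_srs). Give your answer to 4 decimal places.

Var(ȳ_str) = Σ Wₕ²(1−fₕ)sₕ²/nₕ with Wₕ = Nₕ/58039:
  North: (17468/58039)²·(1−201/17468)·15.3/201 = 0.0068157806
  East: (11246/58039)²·(1−503/11246)·3.34/503 = 2.3815642 × 10^-4
  West: (11320/58039)²·(1−320/11320)·15.46/320 = 0.0017859068
  Central: (18005/58039)²·(1−2547/18005)·7.08/2547 = 2.2967351 × 10^-4
  → Var(ȳ_str) = 0.0090695173.
Var(ȳ_srs) = (1 − 3571/58039)·14.27/3571 = 0.0037502104.
deff = 0.0090695173 / 0.0037502104 = 2.4184.

2.4184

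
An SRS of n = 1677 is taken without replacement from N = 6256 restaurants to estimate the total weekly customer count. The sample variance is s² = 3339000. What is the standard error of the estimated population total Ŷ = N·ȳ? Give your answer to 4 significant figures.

Var(Ŷ) = N²·Var(ȳ) = N²·(1 − n/N)·s²/n.
f = 1677/6256 = 0.26806266; Var(ȳ) = 0.73193734·3339000/1677 = 1457.3278.
Var(Ŷ) = 6256² · 1457.3278 = 5.7036219 × 10^10.
SE(Ŷ) = √(5.7036219 × 10^10) = 238800.

238800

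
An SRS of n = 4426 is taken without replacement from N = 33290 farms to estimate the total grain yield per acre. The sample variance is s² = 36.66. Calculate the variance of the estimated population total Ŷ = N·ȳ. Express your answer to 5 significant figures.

7.9589 × 10^6

Var(Ŷ) = N²·Var(ȳ) = N²·(1 − n/N)·s²/n.
f = 4426/33290 = 0.13295284; Var(ȳ) = 0.86704716·36.66/4426 = 0.0071816423.
Var(Ŷ) = 33290² · 0.0071816423 = 7.9588691 × 10^6.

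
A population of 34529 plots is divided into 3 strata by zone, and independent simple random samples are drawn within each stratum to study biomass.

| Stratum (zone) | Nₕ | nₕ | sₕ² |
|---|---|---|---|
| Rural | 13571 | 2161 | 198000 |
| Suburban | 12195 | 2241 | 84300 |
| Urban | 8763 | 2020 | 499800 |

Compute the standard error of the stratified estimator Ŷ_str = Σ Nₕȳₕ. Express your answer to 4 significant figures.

182700

Var(Ŷ_str) = Σₕ Nₕ²(1 − fₕ)sₕ²/nₕ.
Rural: 13571²·(1 − 2161/13571)·198000/2161 = 1.4187567 × 10^10.
Suburban: 12195²·(1 − 2241/12195)·84300/2241 = 4.5663076 × 10^9.
Urban: 8763²·(1 − 2020/8763)·499800/2020 = 1.4620117 × 10^10.
Sum = 3.3373992 × 10^10.
SE = √(3.3373992 × 10^10) = 182700.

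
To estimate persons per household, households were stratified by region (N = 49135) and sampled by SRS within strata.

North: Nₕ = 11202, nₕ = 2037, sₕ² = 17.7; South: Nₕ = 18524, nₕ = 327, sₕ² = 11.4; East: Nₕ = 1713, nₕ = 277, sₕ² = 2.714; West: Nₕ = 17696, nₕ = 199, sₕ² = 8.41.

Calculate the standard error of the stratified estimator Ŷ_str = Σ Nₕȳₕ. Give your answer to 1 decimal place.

Var(Ŷ_str) = Σₕ Nₕ²(1 − fₕ)sₕ²/nₕ.
North: 11202²·(1 − 2037/11202)·17.7/2037 = 892093.29.
South: 18524²·(1 − 327/18524)·11.4/327 = 1.1751456 × 10^7.
East: 1713²·(1 − 277/1713)·2.714/277 = 24101.378.
West: 17696²·(1 − 199/17696)·8.41/199 = 1.3085238 × 10^7.
Sum = 2.5752889 × 10^7.
SE = √(2.5752889 × 10^7) = 5074.7.

5074.7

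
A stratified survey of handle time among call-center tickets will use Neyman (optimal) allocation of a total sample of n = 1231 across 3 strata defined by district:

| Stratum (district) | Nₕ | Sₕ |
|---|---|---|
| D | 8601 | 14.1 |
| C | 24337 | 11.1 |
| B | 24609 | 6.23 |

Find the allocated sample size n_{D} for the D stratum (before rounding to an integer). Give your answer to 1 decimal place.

274.1

Neyman allocation: nₕ = n·NₕSₕ / Σⱼ NⱼSⱼ.
Σ NⱼSⱼ = 8601·14.1 + 24337·11.1 + 24609·6.23 = 544728.87.
n_{D} = 1231·8601·14.1 / 544728.87 = 274.1.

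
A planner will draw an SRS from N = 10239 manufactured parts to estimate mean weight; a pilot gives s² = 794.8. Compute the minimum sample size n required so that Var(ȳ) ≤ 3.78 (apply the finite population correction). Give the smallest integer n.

Without fpc, n₀ = s²/D = 794.8/3.78 = 210.2646.
With fpc, (1 − n/N)·s²/n ≤ D requires n ≥ n₀/(1 + n₀/N) = 210.2646/(1 + 210.2646/10239) = 206.0336.
Rounding up, n = 207.

207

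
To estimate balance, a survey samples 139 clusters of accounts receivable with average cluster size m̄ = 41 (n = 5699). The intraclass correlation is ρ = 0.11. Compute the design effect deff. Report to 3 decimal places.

deff = 1 + (41 − 1)·0.11 = 1 + 4.4 = 5.4.

5.400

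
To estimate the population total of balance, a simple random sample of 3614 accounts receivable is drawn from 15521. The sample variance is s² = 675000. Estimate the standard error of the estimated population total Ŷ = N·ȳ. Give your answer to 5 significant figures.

185790

Var(Ŷ) = N²·Var(ȳ) = N²·(1 − n/N)·s²/n.
f = 3614/15521 = 0.23284582; Var(ȳ) = 0.76715418·675000/3614 = 143.28419.
Var(Ŷ) = 15521² · 143.28419 = 3.4517368 × 10^10.
SE(Ŷ) = √(3.4517368 × 10^10) = 185790.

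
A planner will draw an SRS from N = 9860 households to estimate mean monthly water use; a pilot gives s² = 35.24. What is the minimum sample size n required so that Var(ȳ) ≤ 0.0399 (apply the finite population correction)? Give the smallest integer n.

811

Without fpc, n₀ = s²/D = 35.24/0.0399 = 883.2080.
With fpc, (1 − n/N)·s²/n ≤ D requires n ≥ n₀/(1 + n₀/N) = 883.2080/(1 + 883.2080/9860) = 810.5987.
Rounding up, n = 811.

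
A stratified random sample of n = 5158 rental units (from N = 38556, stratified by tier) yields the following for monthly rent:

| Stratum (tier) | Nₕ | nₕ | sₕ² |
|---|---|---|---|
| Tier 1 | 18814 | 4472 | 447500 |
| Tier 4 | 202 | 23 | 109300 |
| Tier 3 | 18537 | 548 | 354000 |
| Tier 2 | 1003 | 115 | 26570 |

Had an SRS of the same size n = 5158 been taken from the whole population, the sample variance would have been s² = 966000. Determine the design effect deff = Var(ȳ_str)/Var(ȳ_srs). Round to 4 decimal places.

1.0068

Var(ȳ_str) = Σ Wₕ²(1−fₕ)sₕ²/nₕ with Wₕ = Nₕ/38556:
  Tier 1: (18814/38556)²·(1−4472/18814)·447500/4472 = 18.163442
  Tier 4: (202/38556)²·(1−23/202)·109300/23 = 0.11558801
  Tier 3: (18537/38556)²·(1−548/18537)·354000/548 = 144.90562
  Tier 2: (1003/38556)²·(1−115/1003)·26570/115 = 0.13842791
  → Var(ȳ_str) = 163.32308.
Var(ȳ_srs) = (1 − 5158/38556)·966000/5158 = 162.22743.
deff = 163.32308 / 162.22743 = 1.0068.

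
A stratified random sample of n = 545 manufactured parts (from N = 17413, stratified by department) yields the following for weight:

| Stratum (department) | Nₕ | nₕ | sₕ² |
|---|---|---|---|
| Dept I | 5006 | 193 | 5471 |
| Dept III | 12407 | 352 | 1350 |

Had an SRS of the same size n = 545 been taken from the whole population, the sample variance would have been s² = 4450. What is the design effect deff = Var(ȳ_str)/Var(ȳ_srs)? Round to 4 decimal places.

0.5240

Var(ȳ_str) = Σ Wₕ²(1−fₕ)sₕ²/nₕ with Wₕ = Nₕ/17413:
  Dept I: (5006/17413)²·(1−193/5006)·5471/193 = 2.2525213
  Dept III: (12407/17413)²·(1−352/12407)·1350/352 = 1.8918117
  → Var(ȳ_str) = 4.144333.
Var(ȳ_srs) = (1 − 545/17413)·4450/545 = 7.9095814.
deff = 4.144333 / 7.9095814 = 0.5240.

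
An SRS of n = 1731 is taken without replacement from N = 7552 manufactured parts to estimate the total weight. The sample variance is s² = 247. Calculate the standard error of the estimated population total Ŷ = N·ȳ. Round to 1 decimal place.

Var(Ŷ) = N²·Var(ȳ) = N²·(1 − n/N)·s²/n.
f = 1731/7552 = 0.22921081; Var(ȳ) = 0.77078919·247/1731 = 0.10998552.
Var(Ŷ) = 7552² · 0.10998552 = 6.2727716 × 10^6.
SE(Ŷ) = √(6.2727716 × 10^6) = 2504.6.

2504.6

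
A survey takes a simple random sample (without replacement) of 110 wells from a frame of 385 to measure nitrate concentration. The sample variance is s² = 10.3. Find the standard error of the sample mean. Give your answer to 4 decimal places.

0.2586

Under SRS without replacement, Var(ȳ) = (1 − f)·s²/n with f = n/N = 110/385 = 0.28571429.
Var(ȳ) = (1 − 0.28571429)·10.3/110 = 0.71428571·0.093636364 = 0.066883117.
SE(ȳ) = √(0.066883117) = 0.2586.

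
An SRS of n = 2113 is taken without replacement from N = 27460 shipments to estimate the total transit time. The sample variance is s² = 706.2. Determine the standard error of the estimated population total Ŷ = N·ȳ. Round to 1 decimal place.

15252.0

Var(Ŷ) = N²·Var(ȳ) = N²·(1 − n/N)·s²/n.
f = 2113/27460 = 0.07694829; Var(ȳ) = 0.92305171·706.2/2113 = 0.30849935.
Var(Ŷ) = 27460² · 0.30849935 = 2.3262443 × 10^8.
SE(Ŷ) = √(2.3262443 × 10^8) = 15252.0.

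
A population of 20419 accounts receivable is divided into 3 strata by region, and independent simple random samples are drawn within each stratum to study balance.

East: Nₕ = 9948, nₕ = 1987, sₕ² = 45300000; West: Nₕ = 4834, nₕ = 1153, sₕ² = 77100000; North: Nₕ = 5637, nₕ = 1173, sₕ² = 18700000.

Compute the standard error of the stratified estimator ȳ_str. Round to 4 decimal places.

90.2577

Var(ȳ_str) = Σₕ Wₕ²(1 − fₕ)sₕ²/nₕ with Wₕ = Nₕ/N, N = 20419.
East: Wₕ = 0.48719330; term = 0.48719330²·(1 − 0.19973864)·45300000/1987 = 4330.4676.
West: Wₕ = 0.23674029; term = 0.23674029²·(1 − 0.23851882)·77100000/1153 = 2853.8333.
North: Wₕ = 0.27606641; term = 0.27606641²·(1 − 0.20808941)·18700000/1173 = 962.15907.
Sum = 8146.46.
SE = √(8146.46) = 90.2577.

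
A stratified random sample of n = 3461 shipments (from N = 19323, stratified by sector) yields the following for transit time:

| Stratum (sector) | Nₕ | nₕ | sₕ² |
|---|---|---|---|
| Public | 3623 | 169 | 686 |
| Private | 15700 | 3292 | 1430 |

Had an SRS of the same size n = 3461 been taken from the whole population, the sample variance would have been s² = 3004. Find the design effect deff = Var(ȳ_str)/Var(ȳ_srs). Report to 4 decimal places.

Var(ȳ_str) = Σ Wₕ²(1−fₕ)sₕ²/nₕ with Wₕ = Nₕ/19323:
  Public: (3623/19323)²·(1−169/3623)·686/169 = 0.13604387
  Private: (15700/19323)²·(1−3292/15700)·1430/3292 = 0.22663581
  → Var(ȳ_str) = 0.36267968.
Var(ȳ_srs) = (1 − 3461/19323)·3004/3461 = 0.71249484.
deff = 0.36267968 / 0.71249484 = 0.5090.

0.5090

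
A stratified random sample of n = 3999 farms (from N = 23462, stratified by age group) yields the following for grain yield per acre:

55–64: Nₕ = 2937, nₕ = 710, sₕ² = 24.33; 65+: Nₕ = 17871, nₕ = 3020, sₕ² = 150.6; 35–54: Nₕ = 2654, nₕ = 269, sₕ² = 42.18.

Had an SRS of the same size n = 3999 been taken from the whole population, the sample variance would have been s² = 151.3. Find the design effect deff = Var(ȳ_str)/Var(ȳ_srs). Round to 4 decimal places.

0.8365

Var(ȳ_str) = Σ Wₕ²(1−fₕ)sₕ²/nₕ with Wₕ = Nₕ/23462:
  55–64: (2937/23462)²·(1−710/2937)·24.33/710 = 4.0717196 × 10^-4
  65+: (17871/23462)²·(1−3020/17871)·150.6/3020 = 0.024043214
  35–54: (2654/23462)²·(1−269/2654)·42.18/269 = 0.0018030739
  → Var(ȳ_str) = 0.02625346.
Var(ȳ_srs) = (1 − 3999/23462)·151.3/3999 = 0.031385733.
deff = 0.02625346 / 0.031385733 = 0.8365.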